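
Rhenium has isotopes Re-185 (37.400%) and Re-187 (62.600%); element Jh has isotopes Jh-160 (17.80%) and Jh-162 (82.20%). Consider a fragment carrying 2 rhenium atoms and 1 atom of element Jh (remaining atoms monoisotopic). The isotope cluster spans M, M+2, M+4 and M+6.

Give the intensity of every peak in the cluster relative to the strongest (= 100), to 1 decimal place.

5.5 : 43.6 : 100.0 : 70.8

Rhenium pattern (n=2): 0.139876 : 0.468248 : 0.391876
Element Jh pattern (n=1): 0.1780 : 0.8220
Convolve the two distributions (both contribute in 2-u steps):
  M: 0.139876×0.1780 = 0.024898
  M+2: 0.139876×0.8220 + 0.468248×0.1780 = 0.198326
  M+4: 0.468248×0.8220 + 0.391876×0.1780 = 0.454654
  M+6: 0.391876×0.8220 = 0.322122
Scale to base peak (0.454654) = 100: 5.5 : 43.6 : 100.0 : 70.8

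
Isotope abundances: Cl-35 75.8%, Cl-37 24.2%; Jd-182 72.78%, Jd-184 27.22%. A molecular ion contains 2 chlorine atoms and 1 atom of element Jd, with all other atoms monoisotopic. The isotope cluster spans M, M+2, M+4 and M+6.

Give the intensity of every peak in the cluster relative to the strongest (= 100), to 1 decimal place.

Chlorine pattern (n=2): 0.574564 : 0.366872 : 0.058564
Element Jd pattern (n=1): 0.7278 : 0.2722
Convolve the two distributions (both contribute in 2-u steps):
  M: 0.574564×0.7278 = 0.418168
  M+2: 0.574564×0.2722 + 0.366872×0.7278 = 0.423406
  M+4: 0.366872×0.2722 + 0.058564×0.7278 = 0.142485
  M+6: 0.058564×0.2722 = 0.015941
Scale to base peak (0.423406) = 100: 98.8 : 100.0 : 33.7 : 3.8

98.8 : 100.0 : 33.7 : 3.8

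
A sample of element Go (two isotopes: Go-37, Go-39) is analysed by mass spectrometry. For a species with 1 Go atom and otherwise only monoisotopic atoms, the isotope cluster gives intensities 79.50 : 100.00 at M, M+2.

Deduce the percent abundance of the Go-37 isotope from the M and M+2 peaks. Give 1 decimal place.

44.3%

If p is the fraction of Go that is Go-37, then I(M+2)/I(M) = [C(1,1)·p^0·(1−p)] / p^1 = 1·(1−p)/p = 100.00/79.50 = 1.2579
(1−p)/p = 1.2579/1 = 1.2579  ⇒  p = 1/(1 + 1.2579) = 0.4429
Go-37: 44.3%, Go-39: 55.7%.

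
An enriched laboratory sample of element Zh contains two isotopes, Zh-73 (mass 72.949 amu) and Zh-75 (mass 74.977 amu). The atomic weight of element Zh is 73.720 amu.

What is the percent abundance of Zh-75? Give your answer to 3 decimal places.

Let x be the fractional abundance of Zh-73; then Zh-75 has abundance 1 − x.
72.949·x + 74.977·(1 − x) = 73.720
(72.949 − 74.977)·x = 73.720 − 74.977
x = -1.257 / -2.028 = 0.61982 → 61.982% Zh-73, 38.018% Zh-75.

38.018%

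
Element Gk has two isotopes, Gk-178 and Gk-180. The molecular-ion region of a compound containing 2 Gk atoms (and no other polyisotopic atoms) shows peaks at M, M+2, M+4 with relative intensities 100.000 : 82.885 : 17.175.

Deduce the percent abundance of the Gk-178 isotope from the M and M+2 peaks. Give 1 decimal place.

70.7%

If p is the fraction of Gk that is Gk-178, then I(M+2)/I(M) = [C(2,1)·p^1·(1−p)] / p^2 = 2·(1−p)/p = 82.885/100.000 = 0.8289
(1−p)/p = 0.8289/2 = 0.4144  ⇒  p = 1/(1 + 0.4144) = 0.7070
Gk-178: 70.7%, Gk-180: 29.3%.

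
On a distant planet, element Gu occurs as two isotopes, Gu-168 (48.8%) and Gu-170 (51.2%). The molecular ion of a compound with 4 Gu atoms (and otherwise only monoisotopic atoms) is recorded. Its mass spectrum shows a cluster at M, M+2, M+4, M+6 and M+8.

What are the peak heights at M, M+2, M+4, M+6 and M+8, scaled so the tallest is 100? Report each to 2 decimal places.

Expanding (0.488 + 0.512)^4:
P(M) = 0.488^4 = 0.056713
P(M+2) = 4 × 0.488^3 × 0.512^1 = 0.238007
P(M+4) = 6 × 0.488^2 × 0.512^2 = 0.374568
P(M+6) = 4 × 0.488^1 × 0.512^3 = 0.261993
P(M+8) = 0.512^4 = 0.068719
The M+4 peak is largest (0.374568); scaling to 100 gives 15.14 : 63.54 : 100.00 : 69.95 : 18.35.

15.14 : 63.54 : 100.00 : 69.95 : 18.35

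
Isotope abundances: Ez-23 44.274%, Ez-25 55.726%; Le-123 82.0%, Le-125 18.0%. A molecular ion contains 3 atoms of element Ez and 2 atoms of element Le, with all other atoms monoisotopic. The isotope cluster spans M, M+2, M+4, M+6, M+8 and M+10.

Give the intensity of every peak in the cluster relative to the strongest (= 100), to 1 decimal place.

15.5 : 65.3 : 100.0 : 66.0 : 17.1 : 1.5

Element Ez pattern (n=3): 0.08678532 : 0.32770015 : 0.41246372 : 0.1730508
Element Le pattern (n=2): 0.6724 : 0.2952 : 0.0324
Convolve the two distributions (both contribute in 2-u steps):
  M: 0.08678532×0.6724 = 0.058354
  M+2: 0.08678532×0.2952 + 0.32770015×0.6724 = 0.245965
  M+4: 0.08678532×0.0324 + 0.32770015×0.2952 + 0.41246372×0.6724 = 0.376890
  M+6: 0.32770015×0.0324 + 0.41246372×0.2952 + 0.1730508×0.6724 = 0.248736
  M+8: 0.41246372×0.0324 + 0.1730508×0.2952 = 0.064448
  M+10: 0.1730508×0.0324 = 0.005607
Scale to base peak (0.376890) = 100: 15.5 : 65.3 : 100.0 : 66.0 : 17.1 : 1.5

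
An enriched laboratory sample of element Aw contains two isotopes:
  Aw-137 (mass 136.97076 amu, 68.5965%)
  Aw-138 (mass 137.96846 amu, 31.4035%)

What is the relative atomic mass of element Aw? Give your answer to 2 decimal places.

The abundance-weighted mean is 0.685965 × 136.97076 + 0.314035 × 137.96846
= 93.957147 + 43.326925 = 137.284072 amu

137.28 amu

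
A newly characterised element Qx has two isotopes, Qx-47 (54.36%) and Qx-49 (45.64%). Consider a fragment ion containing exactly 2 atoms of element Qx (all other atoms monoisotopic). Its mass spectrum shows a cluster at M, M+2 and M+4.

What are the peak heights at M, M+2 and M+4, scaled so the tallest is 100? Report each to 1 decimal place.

The 2 Qx atoms are independent, so intensities follow the terms of (0.5436 + 0.4564)^2.
P(M) = 0.5436^2 = 0.295501
P(M+2) = 2 × 0.5436^1 × 0.4564^1 = 0.496198
P(M+4) = 0.4564^2 = 0.208301
The M+2 peak is largest (0.496198); scaling to 100 gives 59.6 : 100.0 : 42.0.

59.6 : 100.0 : 42.0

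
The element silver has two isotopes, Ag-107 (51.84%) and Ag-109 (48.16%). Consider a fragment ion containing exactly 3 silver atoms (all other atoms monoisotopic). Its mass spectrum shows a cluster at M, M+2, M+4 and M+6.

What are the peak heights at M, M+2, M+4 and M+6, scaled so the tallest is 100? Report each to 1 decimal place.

Each Ag atom is independently Ag-107 (p = 0.5184) or Ag-109 (q = 0.4816); the cluster is the binomial expansion (p + q)^3.
P(M) = 0.5184^3 = 0.139314
P(M+2) = 3 × 0.5184^2 × 0.4816^1 = 0.388273
P(M+4) = 3 × 0.5184^1 × 0.4816^2 = 0.360711
P(M+6) = 0.4816^3 = 0.111702
The M+2 peak is largest (0.388273); scaling to 100 gives 35.9 : 100.0 : 92.9 : 28.8.

35.9 : 100.0 : 92.9 : 28.8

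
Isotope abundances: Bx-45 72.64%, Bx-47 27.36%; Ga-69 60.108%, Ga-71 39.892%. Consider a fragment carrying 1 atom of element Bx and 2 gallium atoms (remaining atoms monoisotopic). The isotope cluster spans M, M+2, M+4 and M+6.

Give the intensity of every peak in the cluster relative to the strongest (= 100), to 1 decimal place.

58.7 : 100.0 : 55.2 : 9.7

Element Bx pattern (n=1): 0.7264 : 0.2736
Gallium pattern (n=2): 0.36129717 : 0.47956567 : 0.15913717
Convolve the two distributions (both contribute in 2-u steps):
  M: 0.7264×0.36129717 = 0.262446
  M+2: 0.7264×0.47956567 + 0.2736×0.36129717 = 0.447207
  M+4: 0.7264×0.15913717 + 0.2736×0.47956567 = 0.246806
  M+6: 0.2736×0.15913717 = 0.043540
Scale to base peak (0.447207) = 100: 58.7 : 100.0 : 55.2 : 9.7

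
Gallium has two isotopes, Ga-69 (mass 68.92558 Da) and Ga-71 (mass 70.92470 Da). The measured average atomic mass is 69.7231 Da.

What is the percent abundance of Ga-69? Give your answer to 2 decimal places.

60.11%

Writing the weighted mean with unknown fraction x of Ga-69:
68.92558·x + 70.92470·(1 − x) = 69.7231
(68.92558 − 70.92470)·x = 69.7231 − 70.92470
x = -1.20160 / -1.99912 = 0.60106 → 60.11% Ga-69, 39.89% Ga-71.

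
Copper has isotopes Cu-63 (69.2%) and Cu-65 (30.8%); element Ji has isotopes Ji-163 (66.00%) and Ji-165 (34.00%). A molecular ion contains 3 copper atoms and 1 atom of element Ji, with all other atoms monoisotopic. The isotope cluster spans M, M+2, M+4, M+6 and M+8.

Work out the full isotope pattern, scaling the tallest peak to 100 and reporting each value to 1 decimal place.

54.0 : 100.0 : 69.3 : 21.3 : 2.5

Copper pattern (n=3): 0.33137389 : 0.44247034 : 0.19693766 : 0.02921811
Element Ji pattern (n=1): 0.6600 : 0.3400
Convolve the two distributions (both contribute in 2-u steps):
  M: 0.33137389×0.6600 = 0.218707
  M+2: 0.33137389×0.3400 + 0.44247034×0.6600 = 0.404698
  M+4: 0.44247034×0.3400 + 0.19693766×0.6600 = 0.280419
  M+6: 0.19693766×0.3400 + 0.02921811×0.6600 = 0.086243
  M+8: 0.02921811×0.3400 = 0.009934
Scale to base peak (0.404698) = 100: 54.0 : 100.0 : 69.3 : 21.3 : 2.5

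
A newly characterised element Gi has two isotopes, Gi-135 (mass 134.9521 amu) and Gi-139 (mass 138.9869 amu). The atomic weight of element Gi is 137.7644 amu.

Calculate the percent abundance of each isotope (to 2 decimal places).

Gi-135: 30.30%, Gi-139: 69.70%

Let x be the fractional abundance of Gi-135; then Gi-139 has abundance 1 − x.
134.9521·x + 138.9869·(1 − x) = 137.7644
(134.9521 − 138.9869)·x = 137.7644 − 138.9869
x = -1.2225 / -4.0348 = 0.30299 → 30.30% Gi-135, 69.70% Gi-139.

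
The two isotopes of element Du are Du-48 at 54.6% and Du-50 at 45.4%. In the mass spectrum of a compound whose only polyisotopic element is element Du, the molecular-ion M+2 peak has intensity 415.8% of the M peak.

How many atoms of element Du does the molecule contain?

5

For n independent Du atoms, I(M+2)/I(M) = n · (abundance Du-50) / (abundance Du-48) = n · 0.454/0.546.
n = 4.158 × 0.546/0.454 = 5.00 ≈ 5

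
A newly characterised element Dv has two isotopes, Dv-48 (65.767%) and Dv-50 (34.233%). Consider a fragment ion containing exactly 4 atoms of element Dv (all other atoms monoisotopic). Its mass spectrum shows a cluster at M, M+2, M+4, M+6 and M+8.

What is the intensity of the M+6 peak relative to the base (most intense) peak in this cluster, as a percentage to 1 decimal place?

Term probabilities: M 0.1871, M+2 0.3895, M+4 0.3041, M+6 0.1055, M+8 0.0137. Base peak = M+2.
P(M+2) = C(4,1) × 0.65767^3 × 0.34233^1 = 4 × 0.28446189 × 0.34233 = 0.389519 (base)
P(M+6) = C(4,3) × 0.65767^1 × 0.34233^3 = 4 × 0.65767 × 0.04011759 = 0.105537
Relative intensity = 0.105537 / 0.389519 × 100 = 27.1

27.1%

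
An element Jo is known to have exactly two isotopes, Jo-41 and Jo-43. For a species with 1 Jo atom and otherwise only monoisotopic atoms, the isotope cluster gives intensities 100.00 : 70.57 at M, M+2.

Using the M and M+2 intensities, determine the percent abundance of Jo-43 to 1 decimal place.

Let p = fractional abundance of Jo-41. I(M+2)/I(M) = [C(1,1)·p^0·(1−p)] / p^1 = 1·(1−p)/p = 70.57/100.00 = 0.7057
(1−p)/p = 0.7057/1 = 0.7057  ⇒  p = 1/(1 + 0.7057) = 0.5863
Jo-41: 58.6%, Jo-43: 41.4%.

41.4%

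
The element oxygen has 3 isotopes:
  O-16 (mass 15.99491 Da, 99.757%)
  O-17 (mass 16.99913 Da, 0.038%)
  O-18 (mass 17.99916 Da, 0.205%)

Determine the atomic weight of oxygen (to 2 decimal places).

Weight each isotope mass by its fractional abundance: 0.99757 × 15.99491 + 0.00038 × 16.99913 + 0.00205 × 17.99916
= 15.956042 + 0.006460 + 0.036898 = 15.999400 Da

16.00 Da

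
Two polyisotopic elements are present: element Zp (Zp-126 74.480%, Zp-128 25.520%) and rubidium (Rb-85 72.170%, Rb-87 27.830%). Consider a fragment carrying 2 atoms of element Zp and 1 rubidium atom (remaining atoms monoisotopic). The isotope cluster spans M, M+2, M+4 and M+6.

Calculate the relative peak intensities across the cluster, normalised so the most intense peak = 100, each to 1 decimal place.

Element Zp pattern (n=2): 0.55472704 : 0.38014592 : 0.06512704
Rubidium pattern (n=1): 0.7217 : 0.2783
Convolve the two distributions (both contribute in 2-u steps):
  M: 0.55472704×0.7217 = 0.400347
  M+2: 0.55472704×0.2783 + 0.38014592×0.7217 = 0.428732
  M+4: 0.38014592×0.2783 + 0.06512704×0.7217 = 0.152797
  M+6: 0.06512704×0.2783 = 0.018125
Scale to base peak (0.428732) = 100: 93.4 : 100.0 : 35.6 : 4.2

93.4 : 100.0 : 35.6 : 4.2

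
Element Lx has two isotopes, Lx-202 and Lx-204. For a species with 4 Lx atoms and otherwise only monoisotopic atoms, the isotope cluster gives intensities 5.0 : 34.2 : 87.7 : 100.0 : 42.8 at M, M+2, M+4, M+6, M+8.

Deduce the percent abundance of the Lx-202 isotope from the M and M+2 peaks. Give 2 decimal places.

36.90%

Let p = fractional abundance of Lx-202. I(M+2)/I(M) = [C(4,1)·p^3·(1−p)] / p^4 = 4·(1−p)/p = 34.2/5.0 = 6.8400
(1−p)/p = 6.8400/4 = 1.7100  ⇒  p = 1/(1 + 1.7100) = 0.3690
Lx-202: 36.90%, Lx-204: 63.10%.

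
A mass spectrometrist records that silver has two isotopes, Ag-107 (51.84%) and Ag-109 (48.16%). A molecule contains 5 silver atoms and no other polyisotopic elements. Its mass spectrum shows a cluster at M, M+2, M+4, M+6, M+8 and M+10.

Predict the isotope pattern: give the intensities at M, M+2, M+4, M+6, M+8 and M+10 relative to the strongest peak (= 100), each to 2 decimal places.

Each Ag atom is independently Ag-107 (p = 0.5184) or Ag-109 (q = 0.4816); the cluster is the binomial expansion (p + q)^5.
P(M) = 0.5184^5 = 0.037439
P(M+2) = 5 × 0.5184^4 × 0.4816^1 = 0.173907
P(M+4) = 10 × 0.5184^3 × 0.4816^2 = 0.323123
P(M+6) = 10 × 0.5184^2 × 0.4816^3 = 0.300185
P(M+8) = 5 × 0.5184^1 × 0.4816^4 = 0.139438
P(M+10) = 0.4816^5 = 0.025908
The M+4 peak is largest (0.323123); scaling to 100 gives 11.59 : 53.82 : 100.00 : 92.90 : 43.15 : 8.02.

11.59 : 53.82 : 100.00 : 92.90 : 43.15 : 8.02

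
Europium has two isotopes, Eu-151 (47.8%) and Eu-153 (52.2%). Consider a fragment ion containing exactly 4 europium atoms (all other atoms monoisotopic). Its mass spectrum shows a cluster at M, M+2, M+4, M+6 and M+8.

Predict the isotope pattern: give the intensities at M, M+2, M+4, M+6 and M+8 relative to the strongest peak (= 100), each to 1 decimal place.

14.0 : 61.0 : 100.0 : 72.8 : 19.9

Expanding (0.478 + 0.522)^4:
P(M) = 0.478^4 = 0.052205
P(M+2) = 4 × 0.478^3 × 0.522^1 = 0.228042
P(M+4) = 6 × 0.478^2 × 0.522^2 = 0.373549
P(M+6) = 4 × 0.478^1 × 0.522^3 = 0.271956
P(M+8) = 0.522^4 = 0.074248
The M+4 peak is largest (0.373549); scaling to 100 gives 14.0 : 61.0 : 100.0 : 72.8 : 19.9.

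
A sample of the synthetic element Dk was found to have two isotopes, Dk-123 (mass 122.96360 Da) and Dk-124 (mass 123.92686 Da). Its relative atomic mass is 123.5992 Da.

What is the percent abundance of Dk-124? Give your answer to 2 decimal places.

Writing the weighted mean with unknown fraction x of Dk-123:
122.96360·x + 123.92686·(1 − x) = 123.5992
(122.96360 − 123.92686)·x = 123.5992 − 123.92686
x = -0.32766 / -0.96326 = 0.34016 → 34.02% Dk-123, 65.98% Dk-124.

65.98%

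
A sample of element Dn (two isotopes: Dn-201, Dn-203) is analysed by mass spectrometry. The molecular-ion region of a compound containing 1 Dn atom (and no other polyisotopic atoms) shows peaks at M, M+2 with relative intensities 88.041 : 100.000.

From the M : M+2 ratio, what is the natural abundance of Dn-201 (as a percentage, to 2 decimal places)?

46.82%

Let p = fractional abundance of Dn-201. I(M+2)/I(M) = [C(1,1)·p^0·(1−p)] / p^1 = 1·(1−p)/p = 100.000/88.041 = 1.1358
(1−p)/p = 1.1358/1 = 1.1358  ⇒  p = 1/(1 + 1.1358) = 0.4682
Dn-201: 46.82%, Dn-203: 53.18%.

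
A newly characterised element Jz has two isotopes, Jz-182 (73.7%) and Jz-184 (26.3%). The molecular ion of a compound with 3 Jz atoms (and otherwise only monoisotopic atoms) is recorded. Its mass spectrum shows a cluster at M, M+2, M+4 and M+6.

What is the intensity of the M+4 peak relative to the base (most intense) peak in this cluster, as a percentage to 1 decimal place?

(0.737 + 0.263)^3 gives M 0.4003, M+2 0.4286, M+4 0.1529, M+6 0.0182; the largest is M+2.
P(M+2) = C(3,1) × 0.737^2 × 0.263^1 = 3 × 0.543169 × 0.2630 = 0.428560 (base)
P(M+4) = C(3,2) × 0.737^1 × 0.263^2 = 3 × 0.7370 × 0.069169 = 0.152933
Relative intensity = 0.152933 / 0.428560 × 100 = 35.7

35.7%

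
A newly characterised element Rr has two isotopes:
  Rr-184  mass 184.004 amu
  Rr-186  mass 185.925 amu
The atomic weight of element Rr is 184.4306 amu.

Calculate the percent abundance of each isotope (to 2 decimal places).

With x = fraction of Rr-184 (so Rr-186 is 1 − x):
184.004·x + 185.925·(1 − x) = 184.4306
(184.004 − 185.925)·x = 184.4306 − 185.925
x = -1.4944 / -1.921 = 0.77793 → 77.79% Rr-184, 22.21% Rr-186.

Rr-184: 77.79%, Rr-186: 22.21%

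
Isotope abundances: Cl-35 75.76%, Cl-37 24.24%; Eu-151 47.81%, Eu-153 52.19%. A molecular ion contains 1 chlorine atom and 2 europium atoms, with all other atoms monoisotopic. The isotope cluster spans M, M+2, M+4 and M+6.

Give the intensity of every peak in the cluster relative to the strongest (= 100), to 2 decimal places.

Chlorine pattern (n=1): 0.7576 : 0.2424
Europium pattern (n=2): 0.22857961 : 0.49904078 : 0.27237961
Convolve the two distributions (both contribute in 2-u steps):
  M: 0.7576×0.22857961 = 0.173172
  M+2: 0.7576×0.49904078 + 0.2424×0.22857961 = 0.433481
  M+4: 0.7576×0.27237961 + 0.2424×0.49904078 = 0.327322
  M+6: 0.2424×0.27237961 = 0.066025
Scale to base peak (0.433481) = 100: 39.95 : 100.00 : 75.51 : 15.23

39.95 : 100.00 : 75.51 : 15.23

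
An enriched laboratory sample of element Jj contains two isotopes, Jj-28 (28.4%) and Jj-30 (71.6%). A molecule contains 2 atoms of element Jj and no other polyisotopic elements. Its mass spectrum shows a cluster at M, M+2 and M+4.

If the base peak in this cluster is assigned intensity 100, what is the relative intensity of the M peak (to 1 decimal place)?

Term probabilities: M 0.0807, M+2 0.4067, M+4 0.5127. Base peak = M+4.
P(M+4) = C(2,2) × 0.284^0 × 0.716^2 = 1 × 1.0000 × 0.512656 = 0.512656 (base)
P(M) = C(2,0) × 0.284^2 × 0.716^0 = 1 × 0.080656 × 1.0000 = 0.080656
Relative intensity = 0.080656 / 0.512656 × 100 = 15.7

15.7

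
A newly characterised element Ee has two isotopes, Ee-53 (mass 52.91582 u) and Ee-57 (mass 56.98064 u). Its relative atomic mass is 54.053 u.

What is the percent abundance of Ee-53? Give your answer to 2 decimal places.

72.02%

Let x be the fractional abundance of Ee-53; then Ee-57 has abundance 1 − x.
52.91582·x + 56.98064·(1 − x) = 54.053
(52.91582 − 56.98064)·x = 54.053 − 56.98064
x = -2.92764 / -4.06482 = 0.72024 → 72.02% Ee-53, 27.98% Ee-57.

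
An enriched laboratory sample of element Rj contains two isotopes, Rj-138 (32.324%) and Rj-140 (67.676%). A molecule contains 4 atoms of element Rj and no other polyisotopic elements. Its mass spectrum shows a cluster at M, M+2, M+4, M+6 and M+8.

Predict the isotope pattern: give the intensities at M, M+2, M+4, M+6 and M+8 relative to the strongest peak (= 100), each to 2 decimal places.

Each Rj atom is independently Rj-138 (p = 0.32324) or Rj-140 (q = 0.67676); the cluster is the binomial expansion (p + q)^4.
P(M) = 0.32324^4 = 0.010917
P(M+2) = 4 × 0.32324^3 × 0.67676^1 = 0.091426
P(M+4) = 6 × 0.32324^2 × 0.67676^2 = 0.287125
P(M+6) = 4 × 0.32324^1 × 0.67676^3 = 0.400764
P(M+8) = 0.67676^4 = 0.209768
The M+6 peak is largest (0.400764); scaling to 100 gives 2.72 : 22.81 : 71.64 : 100.00 : 52.34.

2.72 : 22.81 : 71.64 : 100.00 : 52.34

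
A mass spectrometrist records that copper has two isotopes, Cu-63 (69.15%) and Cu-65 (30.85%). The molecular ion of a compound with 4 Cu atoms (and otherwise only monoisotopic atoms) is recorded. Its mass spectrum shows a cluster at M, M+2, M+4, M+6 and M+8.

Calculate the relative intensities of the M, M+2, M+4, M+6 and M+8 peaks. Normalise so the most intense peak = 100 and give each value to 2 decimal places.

Expanding (0.6915 + 0.3085)^4:
P(M) = 0.6915^4 = 0.228649
P(M+2) = 4 × 0.6915^3 × 0.3085^1 = 0.408030
P(M+4) = 6 × 0.6915^2 × 0.3085^2 = 0.273052
P(M+6) = 4 × 0.6915^1 × 0.3085^3 = 0.081212
P(M+8) = 0.3085^4 = 0.009058
The M+2 peak is largest (0.408030); scaling to 100 gives 56.04 : 100.00 : 66.92 : 19.90 : 2.22.

56.04 : 100.00 : 66.92 : 19.90 : 2.22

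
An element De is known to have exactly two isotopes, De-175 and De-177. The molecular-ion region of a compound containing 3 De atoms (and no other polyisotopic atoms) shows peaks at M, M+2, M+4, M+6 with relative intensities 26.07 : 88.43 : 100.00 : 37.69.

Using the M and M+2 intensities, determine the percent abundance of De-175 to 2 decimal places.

Write p for the De-175 fraction. I(M+2)/I(M) = [C(3,1)·p^2·(1−p)] / p^3 = 3·(1−p)/p = 88.43/26.07 = 3.3920
(1−p)/p = 3.3920/3 = 1.1307  ⇒  p = 1/(1 + 1.1307) = 0.4693
De-175: 46.93%, De-177: 53.07%.

46.93%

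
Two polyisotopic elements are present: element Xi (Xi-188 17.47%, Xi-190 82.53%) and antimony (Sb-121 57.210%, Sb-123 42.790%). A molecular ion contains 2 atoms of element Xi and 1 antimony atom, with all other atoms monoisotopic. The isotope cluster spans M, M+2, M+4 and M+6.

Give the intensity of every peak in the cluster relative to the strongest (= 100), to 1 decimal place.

3.4 : 34.7 : 100.0 : 56.8

Element Xi pattern (n=2): 0.03052009 : 0.28835982 : 0.68112009
Antimony pattern (n=1): 0.5721 : 0.4279
Convolve the two distributions (both contribute in 2-u steps):
  M: 0.03052009×0.5721 = 0.017461
  M+2: 0.03052009×0.4279 + 0.28835982×0.5721 = 0.178030
  M+4: 0.28835982×0.4279 + 0.68112009×0.5721 = 0.513058
  M+6: 0.68112009×0.4279 = 0.291451
Scale to base peak (0.513058) = 100: 3.4 : 34.7 : 100.0 : 56.8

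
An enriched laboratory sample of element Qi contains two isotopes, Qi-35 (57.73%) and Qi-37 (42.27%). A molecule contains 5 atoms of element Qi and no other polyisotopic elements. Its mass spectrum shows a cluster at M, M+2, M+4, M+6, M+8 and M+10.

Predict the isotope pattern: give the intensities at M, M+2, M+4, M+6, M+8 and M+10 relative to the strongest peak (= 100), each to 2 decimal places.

The 5 Qi atoms are independent, so intensities follow the terms of (0.5773 + 0.4227)^5.
P(M) = 0.5773^5 = 0.064122
P(M+2) = 5 × 0.5773^4 × 0.4227^1 = 0.234752
P(M+4) = 10 × 0.5773^3 × 0.4227^2 = 0.343771
P(M+6) = 10 × 0.5773^2 × 0.4227^3 = 0.251710
P(M+8) = 5 × 0.5773^1 × 0.4227^4 = 0.092151
P(M+10) = 0.4227^5 = 0.013495
The M+4 peak is largest (0.343771); scaling to 100 gives 18.65 : 68.29 : 100.00 : 73.22 : 26.81 : 3.93.

18.65 : 68.29 : 100.00 : 73.22 : 26.81 : 3.93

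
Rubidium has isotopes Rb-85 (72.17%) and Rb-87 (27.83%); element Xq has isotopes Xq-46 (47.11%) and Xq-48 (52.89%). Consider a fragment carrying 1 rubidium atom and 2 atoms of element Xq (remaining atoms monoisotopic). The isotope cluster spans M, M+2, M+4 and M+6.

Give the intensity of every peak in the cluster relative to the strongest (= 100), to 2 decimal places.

38.01 : 100.00 : 80.82 : 18.47

Rubidium pattern (n=1): 0.7217 : 0.2783
Element Xq pattern (n=2): 0.22193521 : 0.49832958 : 0.27973521
Convolve the two distributions (both contribute in 2-u steps):
  M: 0.7217×0.22193521 = 0.160171
  M+2: 0.7217×0.49832958 + 0.2783×0.22193521 = 0.421409
  M+4: 0.7217×0.27973521 + 0.2783×0.49832958 = 0.340570
  M+6: 0.2783×0.27973521 = 0.077850
Scale to base peak (0.421409) = 100: 38.01 : 100.00 : 80.82 : 18.47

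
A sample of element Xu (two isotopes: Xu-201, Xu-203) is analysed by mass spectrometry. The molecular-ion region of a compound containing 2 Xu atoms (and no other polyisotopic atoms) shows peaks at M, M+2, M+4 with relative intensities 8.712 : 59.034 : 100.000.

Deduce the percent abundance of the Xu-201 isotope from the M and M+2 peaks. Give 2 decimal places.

Write p for the Xu-201 fraction. I(M+2)/I(M) = [C(2,1)·p^1·(1−p)] / p^2 = 2·(1−p)/p = 59.034/8.712 = 6.7762
(1−p)/p = 6.7762/2 = 3.3881  ⇒  p = 1/(1 + 3.3881) = 0.2279
Xu-201: 22.79%, Xu-203: 77.21%.

22.79%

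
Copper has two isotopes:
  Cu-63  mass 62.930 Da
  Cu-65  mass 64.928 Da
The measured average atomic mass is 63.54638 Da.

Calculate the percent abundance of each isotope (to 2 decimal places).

Writing the weighted mean with unknown fraction x of Cu-63:
62.930·x + 64.928·(1 − x) = 63.54638
(62.930 − 64.928)·x = 63.54638 − 64.928
x = -1.38162 / -1.998 = 0.69150 → 69.15% Cu-63, 30.85% Cu-65.

Cu-63: 69.15%, Cu-65: 30.85%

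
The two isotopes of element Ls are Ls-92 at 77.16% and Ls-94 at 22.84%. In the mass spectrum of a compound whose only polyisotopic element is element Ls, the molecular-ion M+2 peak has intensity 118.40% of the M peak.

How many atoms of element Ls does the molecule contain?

With n Ls atoms, P(M+2)/P(M) = C(n,1)·p^(n−1)q / p^n = n·q/p = n · 0.2284/0.7716.
n = 1.1840 × 0.7716/0.2284 = 4.00 ≈ 4

4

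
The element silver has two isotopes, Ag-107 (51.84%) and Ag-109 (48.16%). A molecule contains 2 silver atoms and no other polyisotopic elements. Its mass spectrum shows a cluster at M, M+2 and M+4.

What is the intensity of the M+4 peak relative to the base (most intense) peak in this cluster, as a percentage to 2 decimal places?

46.45%

Binomial terms of (0.5184 + 0.4816)^2: M 0.2687, M+2 0.4993, M+4 0.2319 → M+2 is the base peak.
P(M+2) = C(2,1) × 0.5184^1 × 0.4816^1 = 2 × 0.5184 × 0.4816 = 0.499323 (base)
P(M+4) = C(2,2) × 0.5184^0 × 0.4816^2 = 1 × 1.0000 × 0.23193856 = 0.231939
Relative intensity = 0.231939 / 0.499323 × 100 = 46.45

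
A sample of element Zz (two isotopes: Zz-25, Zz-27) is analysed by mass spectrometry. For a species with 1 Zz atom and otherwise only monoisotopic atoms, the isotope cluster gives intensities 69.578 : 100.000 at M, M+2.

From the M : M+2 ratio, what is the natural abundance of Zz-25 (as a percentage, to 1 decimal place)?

If p is the fraction of Zz that is Zz-25, then I(M+2)/I(M) = [C(1,1)·p^0·(1−p)] / p^1 = 1·(1−p)/p = 100.000/69.578 = 1.4372
(1−p)/p = 1.4372/1 = 1.4372  ⇒  p = 1/(1 + 1.4372) = 0.4103
Zz-25: 41.0%, Zz-27: 59.0%.

41.0%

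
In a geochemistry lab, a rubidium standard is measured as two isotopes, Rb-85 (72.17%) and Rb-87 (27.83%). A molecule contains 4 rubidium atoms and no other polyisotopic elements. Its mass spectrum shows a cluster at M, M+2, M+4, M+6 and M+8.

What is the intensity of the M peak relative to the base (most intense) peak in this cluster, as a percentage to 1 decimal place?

Binomial terms of (0.7217 + 0.2783)^4: M 0.2713, M+2 0.4184, M+4 0.2420, M+6 0.0622, M+8 0.0060 → M+2 is the base peak.
P(M+2) = C(4,1) × 0.7217^3 × 0.2783^1 = 4 × 0.37589809 × 0.2783 = 0.418450 (base)
P(M) = C(4,0) × 0.7217^4 × 0.2783^0 = 1 × 0.27128565 × 1.0000 = 0.271286
Relative intensity = 0.271286 / 0.418450 × 100 = 64.8

64.8%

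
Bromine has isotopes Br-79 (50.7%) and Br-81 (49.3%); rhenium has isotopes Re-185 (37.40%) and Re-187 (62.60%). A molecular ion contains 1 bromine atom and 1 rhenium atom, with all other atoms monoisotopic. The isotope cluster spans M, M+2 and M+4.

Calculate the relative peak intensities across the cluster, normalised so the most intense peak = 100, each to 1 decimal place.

37.8 : 100.0 : 61.5

Bromine pattern (n=1): 0.5070 : 0.4930
Rhenium pattern (n=1): 0.3740 : 0.6260
Convolve the two distributions (both contribute in 2-u steps):
  M: 0.5070×0.3740 = 0.189618
  M+2: 0.5070×0.6260 + 0.4930×0.3740 = 0.501764
  M+4: 0.4930×0.6260 = 0.308618
Scale to base peak (0.501764) = 100: 37.8 : 100.0 : 61.5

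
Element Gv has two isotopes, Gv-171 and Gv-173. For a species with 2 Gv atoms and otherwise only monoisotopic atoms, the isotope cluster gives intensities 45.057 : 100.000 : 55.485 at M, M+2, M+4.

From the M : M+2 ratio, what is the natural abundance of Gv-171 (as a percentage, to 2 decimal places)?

47.40%

If p is the fraction of Gv that is Gv-171, then I(M+2)/I(M) = [C(2,1)·p^1·(1−p)] / p^2 = 2·(1−p)/p = 100.000/45.057 = 2.2194
(1−p)/p = 2.2194/2 = 1.1097  ⇒  p = 1/(1 + 1.1097) = 0.4740
Gv-171: 47.40%, Gv-173: 52.60%.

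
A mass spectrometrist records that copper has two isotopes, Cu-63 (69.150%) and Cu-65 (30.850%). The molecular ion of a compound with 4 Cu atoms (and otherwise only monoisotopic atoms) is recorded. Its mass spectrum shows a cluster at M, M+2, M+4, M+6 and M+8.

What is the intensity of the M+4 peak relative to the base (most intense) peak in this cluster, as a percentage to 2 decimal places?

66.92%

Term probabilities: M 0.2286, M+2 0.4080, M+4 0.2731, M+6 0.0812, M+8 0.0091. Base peak = M+2.
P(M+2) = C(4,1) × 0.69150^3 × 0.30850^1 = 4 × 0.33065611 × 0.3085 = 0.408030 (base)
P(M+4) = C(4,2) × 0.69150^2 × 0.30850^2 = 6 × 0.47817225 × 0.09517225 = 0.273052
Relative intensity = 0.273052 / 0.408030 × 100 = 66.92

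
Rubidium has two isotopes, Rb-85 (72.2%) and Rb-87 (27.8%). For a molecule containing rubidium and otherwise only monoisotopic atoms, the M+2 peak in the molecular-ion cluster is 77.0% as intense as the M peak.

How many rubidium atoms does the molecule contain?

With n Rb atoms, P(M+2)/P(M) = C(n,1)·p^(n−1)q / p^n = n·q/p = n · 0.278/0.722.
n = 0.770 × 0.722/0.278 = 2.00 ≈ 2

2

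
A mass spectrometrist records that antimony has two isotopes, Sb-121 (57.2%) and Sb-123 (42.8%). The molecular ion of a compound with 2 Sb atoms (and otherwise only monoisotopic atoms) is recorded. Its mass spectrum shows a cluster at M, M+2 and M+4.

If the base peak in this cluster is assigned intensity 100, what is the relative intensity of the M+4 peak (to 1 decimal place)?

37.4

Term probabilities: M 0.3272, M+2 0.4896, M+4 0.1832. Base peak = M+2.
P(M+2) = C(2,1) × 0.572^1 × 0.428^1 = 2 × 0.5720 × 0.4280 = 0.489632 (base)
P(M+4) = C(2,2) × 0.572^0 × 0.428^2 = 1 × 1.0000 × 0.183184 = 0.183184
Relative intensity = 0.183184 / 0.489632 × 100 = 37.4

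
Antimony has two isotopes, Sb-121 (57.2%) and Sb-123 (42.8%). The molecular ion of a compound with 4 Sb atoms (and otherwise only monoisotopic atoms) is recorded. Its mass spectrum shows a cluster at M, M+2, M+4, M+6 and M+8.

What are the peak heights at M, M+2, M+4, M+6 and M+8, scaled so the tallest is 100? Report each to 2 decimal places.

29.77 : 89.10 : 100.00 : 49.88 : 9.33

Expanding (0.572 + 0.428)^4:
P(M) = 0.572^4 = 0.107049
P(M+2) = 4 × 0.572^3 × 0.428^1 = 0.320400
P(M+4) = 6 × 0.572^2 × 0.428^2 = 0.359609
P(M+6) = 4 × 0.572^1 × 0.428^3 = 0.179385
P(M+8) = 0.428^4 = 0.033556
The M+4 peak is largest (0.359609); scaling to 100 gives 29.77 : 89.10 : 100.00 : 49.88 : 9.33.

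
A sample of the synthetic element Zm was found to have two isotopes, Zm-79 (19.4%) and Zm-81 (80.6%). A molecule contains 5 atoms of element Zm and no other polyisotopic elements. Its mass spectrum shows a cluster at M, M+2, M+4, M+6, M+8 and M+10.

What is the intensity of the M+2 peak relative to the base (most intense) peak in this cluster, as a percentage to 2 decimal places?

Term probabilities: M 0.0003, M+2 0.0057, M+4 0.0474, M+6 0.1971, M+8 0.4094, M+10 0.3402. Base peak = M+8.
P(M+8) = C(5,4) × 0.194^1 × 0.806^4 = 5 × 0.1940 × 0.42202693 = 0.409366 (base)
P(M+2) = C(5,1) × 0.194^4 × 0.806^1 = 5 × 0.00141647 × 0.8060 = 0.005708
Relative intensity = 0.005708 / 0.409366 × 100 = 1.39

1.39%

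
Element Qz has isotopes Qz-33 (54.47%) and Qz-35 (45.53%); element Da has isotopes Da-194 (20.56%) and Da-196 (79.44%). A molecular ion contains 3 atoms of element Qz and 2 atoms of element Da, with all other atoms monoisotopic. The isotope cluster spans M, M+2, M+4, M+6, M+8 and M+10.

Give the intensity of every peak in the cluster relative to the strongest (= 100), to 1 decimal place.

Element Qz pattern (n=3): 0.16161145 : 0.40525992 : 0.33874581 : 0.09438282
Element Da pattern (n=2): 0.04227136 : 0.32665728 : 0.63107136
Convolve the two distributions (both contribute in 2-u steps):
  M: 0.16161145×0.04227136 = 0.006832
  M+2: 0.16161145×0.32665728 + 0.40525992×0.04227136 = 0.069922
  M+4: 0.16161145×0.63107136 + 0.40525992×0.32665728 + 0.33874581×0.04227136 = 0.248689
  M+6: 0.40525992×0.63107136 + 0.33874581×0.32665728 + 0.09438282×0.04227136 = 0.370391
  M+8: 0.33874581×0.63107136 + 0.09438282×0.32665728 = 0.244604
  M+10: 0.09438282×0.63107136 = 0.059562
Scale to base peak (0.370391) = 100: 1.8 : 18.9 : 67.1 : 100.0 : 66.0 : 16.1

1.8 : 18.9 : 67.1 : 100.0 : 66.0 : 16.1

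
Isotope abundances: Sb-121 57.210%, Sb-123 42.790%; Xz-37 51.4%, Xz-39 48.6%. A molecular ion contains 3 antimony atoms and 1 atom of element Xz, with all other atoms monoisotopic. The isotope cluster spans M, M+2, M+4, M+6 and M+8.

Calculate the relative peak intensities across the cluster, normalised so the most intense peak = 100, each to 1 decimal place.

26.3 : 83.9 : 100.0 : 52.8 : 10.4

Antimony pattern (n=3): 0.18724742 : 0.42015297 : 0.3142518 : 0.07834781
Element Xz pattern (n=1): 0.5140 : 0.4860
Convolve the two distributions (both contribute in 2-u steps):
  M: 0.18724742×0.5140 = 0.096245
  M+2: 0.18724742×0.4860 + 0.42015297×0.5140 = 0.306961
  M+4: 0.42015297×0.4860 + 0.3142518×0.5140 = 0.365720
  M+6: 0.3142518×0.4860 + 0.07834781×0.5140 = 0.192997
  M+8: 0.07834781×0.4860 = 0.038077
Scale to base peak (0.365720) = 100: 26.3 : 83.9 : 100.0 : 52.8 : 10.4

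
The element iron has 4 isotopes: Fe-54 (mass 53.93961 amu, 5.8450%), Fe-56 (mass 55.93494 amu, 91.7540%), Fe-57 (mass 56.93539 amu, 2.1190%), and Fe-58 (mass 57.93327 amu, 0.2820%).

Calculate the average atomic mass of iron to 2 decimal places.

55.85 amu

Ar = Σ fᵢ·mᵢ = 0.058450 × 53.93961 + 0.917540 × 55.93494 + 0.021190 × 56.93539 + 0.002820 × 57.93327
= 3.152770 + 51.322545 + 1.206461 + 0.163372 = 55.845148 amu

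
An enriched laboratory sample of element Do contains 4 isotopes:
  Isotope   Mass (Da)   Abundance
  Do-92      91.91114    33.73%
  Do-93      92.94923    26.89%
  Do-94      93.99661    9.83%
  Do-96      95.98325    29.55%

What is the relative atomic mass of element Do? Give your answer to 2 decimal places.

Ar = Σ fᵢ·mᵢ = 0.3373 × 91.91114 + 0.2689 × 92.94923 + 0.0983 × 93.99661 + 0.2955 × 95.98325
= 31.001628 + 24.994048 + 9.239867 + 28.363050 = 93.598593 Da

93.60 Da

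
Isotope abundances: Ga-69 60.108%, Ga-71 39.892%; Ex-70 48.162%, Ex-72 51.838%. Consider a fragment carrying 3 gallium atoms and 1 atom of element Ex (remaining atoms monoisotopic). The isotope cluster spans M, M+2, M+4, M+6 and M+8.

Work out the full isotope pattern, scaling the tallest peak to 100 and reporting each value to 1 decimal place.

28.9 : 88.5 : 100.0 : 49.5 : 9.1

Gallium pattern (n=3): 0.2171685 : 0.432386 : 0.2869625 : 0.063483
Element Ex pattern (n=1): 0.48162 : 0.51838
Convolve the two distributions (both contribute in 2-u steps):
  M: 0.2171685×0.48162 = 0.104593
  M+2: 0.2171685×0.51838 + 0.432386×0.48162 = 0.320822
  M+4: 0.432386×0.51838 + 0.2869625×0.48162 = 0.362347
  M+6: 0.2869625×0.51838 + 0.063483×0.48162 = 0.179330
  M+8: 0.063483×0.51838 = 0.032908
Scale to base peak (0.362347) = 100: 28.9 : 88.5 : 100.0 : 49.5 : 9.1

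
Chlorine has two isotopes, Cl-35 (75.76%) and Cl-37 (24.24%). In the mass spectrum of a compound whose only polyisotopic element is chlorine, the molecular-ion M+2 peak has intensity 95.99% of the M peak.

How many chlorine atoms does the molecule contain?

3

The M+2/M ratio from n Cl atoms is n · q/p = n · 0.2424/0.7576.
n = 0.9599 × 0.7576/0.2424 = 3.00 ≈ 3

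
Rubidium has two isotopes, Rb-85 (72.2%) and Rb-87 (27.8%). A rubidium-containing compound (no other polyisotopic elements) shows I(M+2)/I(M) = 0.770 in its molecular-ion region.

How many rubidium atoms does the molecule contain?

With n Rb atoms, P(M+2)/P(M) = C(n,1)·p^(n−1)q / p^n = n·q/p = n · 0.278/0.722.
n = 0.770 × 0.722/0.278 = 2.00 ≈ 2

2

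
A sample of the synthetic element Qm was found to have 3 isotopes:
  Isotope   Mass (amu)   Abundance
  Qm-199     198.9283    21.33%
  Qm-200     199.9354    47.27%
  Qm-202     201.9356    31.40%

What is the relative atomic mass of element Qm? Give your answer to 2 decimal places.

200.35 amu

The abundance-weighted mean is 0.2133 × 198.9283 + 0.4727 × 199.9354 + 0.3140 × 201.9356
= 42.43141 + 94.50946 + 63.40778 = 200.34865 amu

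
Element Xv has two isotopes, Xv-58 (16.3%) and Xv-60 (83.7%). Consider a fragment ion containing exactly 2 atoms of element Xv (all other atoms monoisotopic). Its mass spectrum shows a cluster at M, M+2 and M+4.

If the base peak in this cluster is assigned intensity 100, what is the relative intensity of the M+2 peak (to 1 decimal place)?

Term probabilities: M 0.0266, M+2 0.2729, M+4 0.7006. Base peak = M+4.
P(M+4) = C(2,2) × 0.163^0 × 0.837^2 = 1 × 1.0000 × 0.700569 = 0.700569 (base)
P(M+2) = C(2,1) × 0.163^1 × 0.837^1 = 2 × 0.1630 × 0.8370 = 0.272862
Relative intensity = 0.272862 / 0.700569 × 100 = 38.9

38.9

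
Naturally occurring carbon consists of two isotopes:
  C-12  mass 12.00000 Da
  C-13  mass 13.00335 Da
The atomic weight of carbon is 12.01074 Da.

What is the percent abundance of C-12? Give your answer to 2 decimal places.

Writing the weighted mean with unknown fraction x of C-12:
12.00000·x + 13.00335·(1 − x) = 12.01074
(12.00000 − 13.00335)·x = 12.01074 − 13.00335
x = -0.99261 / -1.00335 = 0.98930 → 98.93% C-12, 1.07% C-13.

98.93%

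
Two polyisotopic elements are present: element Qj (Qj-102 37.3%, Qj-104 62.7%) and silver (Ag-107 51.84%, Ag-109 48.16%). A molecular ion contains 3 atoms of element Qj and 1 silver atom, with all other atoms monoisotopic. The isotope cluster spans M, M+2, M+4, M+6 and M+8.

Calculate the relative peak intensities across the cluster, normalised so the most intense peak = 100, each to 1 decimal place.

7.6 : 45.4 : 100.0 : 95.9 : 33.5

Element Qj pattern (n=3): 0.05189512 : 0.26170165 : 0.43991135 : 0.24649188
Silver pattern (n=1): 0.5184 : 0.4816
Convolve the two distributions (both contribute in 2-u steps):
  M: 0.05189512×0.5184 = 0.026902
  M+2: 0.05189512×0.4816 + 0.26170165×0.5184 = 0.160659
  M+4: 0.26170165×0.4816 + 0.43991135×0.5184 = 0.354086
  M+6: 0.43991135×0.4816 + 0.24649188×0.5184 = 0.339643
  M+8: 0.24649188×0.4816 = 0.118710
Scale to base peak (0.354086) = 100: 7.6 : 45.4 : 100.0 : 95.9 : 33.5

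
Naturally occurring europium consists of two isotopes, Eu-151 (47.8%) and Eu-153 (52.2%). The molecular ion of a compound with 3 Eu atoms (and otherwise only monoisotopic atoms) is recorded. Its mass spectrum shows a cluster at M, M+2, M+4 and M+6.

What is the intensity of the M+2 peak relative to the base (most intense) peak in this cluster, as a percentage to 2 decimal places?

91.57%

Term probabilities: M 0.1092, M+2 0.3578, M+4 0.3907, M+6 0.1422. Base peak = M+4.
P(M+4) = C(3,2) × 0.478^1 × 0.522^2 = 3 × 0.4780 × 0.272484 = 0.390742 (base)
P(M+2) = C(3,1) × 0.478^2 × 0.522^1 = 3 × 0.228484 × 0.5220 = 0.357806
Relative intensity = 0.357806 / 0.390742 × 100 = 91.57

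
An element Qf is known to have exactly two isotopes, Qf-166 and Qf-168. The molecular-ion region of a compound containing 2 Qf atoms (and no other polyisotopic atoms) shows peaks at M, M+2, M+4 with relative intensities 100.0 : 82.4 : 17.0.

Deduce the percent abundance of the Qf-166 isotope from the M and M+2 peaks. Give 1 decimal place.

70.8%

If p is the fraction of Qf that is Qf-166, then I(M+2)/I(M) = [C(2,1)·p^1·(1−p)] / p^2 = 2·(1−p)/p = 82.4/100.0 = 0.8240
(1−p)/p = 0.8240/2 = 0.4120  ⇒  p = 1/(1 + 0.4120) = 0.7082
Qf-166: 70.8%, Qf-168: 29.2%.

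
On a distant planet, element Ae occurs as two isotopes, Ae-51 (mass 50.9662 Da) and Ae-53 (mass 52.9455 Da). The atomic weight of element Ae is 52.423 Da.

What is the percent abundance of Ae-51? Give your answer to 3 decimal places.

With x = fraction of Ae-51 (so Ae-53 is 1 − x):
50.9662·x + 52.9455·(1 − x) = 52.423
(50.9662 − 52.9455)·x = 52.423 − 52.9455
x = -0.5225 / -1.9793 = 0.26398 → 26.398% Ae-51, 73.602% Ae-53.

26.398%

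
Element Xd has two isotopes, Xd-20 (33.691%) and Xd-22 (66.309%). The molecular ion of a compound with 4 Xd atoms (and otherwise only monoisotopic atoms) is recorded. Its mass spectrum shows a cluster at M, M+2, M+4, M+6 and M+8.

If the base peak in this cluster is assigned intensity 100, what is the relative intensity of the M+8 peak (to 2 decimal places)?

Binomial terms of (0.33691 + 0.66309)^4: M 0.0129, M+2 0.1014, M+4 0.2994, M+6 0.3929, M+8 0.1933 → M+6 is the base peak.
P(M+6) = C(4,3) × 0.33691^1 × 0.66309^3 = 4 × 0.33691 × 0.29155295 = 0.392908 (base)
P(M+8) = C(4,4) × 0.33691^0 × 0.66309^4 = 1 × 1.0000 × 0.19332584 = 0.193326
Relative intensity = 0.193326 / 0.392908 × 100 = 49.20

49.20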